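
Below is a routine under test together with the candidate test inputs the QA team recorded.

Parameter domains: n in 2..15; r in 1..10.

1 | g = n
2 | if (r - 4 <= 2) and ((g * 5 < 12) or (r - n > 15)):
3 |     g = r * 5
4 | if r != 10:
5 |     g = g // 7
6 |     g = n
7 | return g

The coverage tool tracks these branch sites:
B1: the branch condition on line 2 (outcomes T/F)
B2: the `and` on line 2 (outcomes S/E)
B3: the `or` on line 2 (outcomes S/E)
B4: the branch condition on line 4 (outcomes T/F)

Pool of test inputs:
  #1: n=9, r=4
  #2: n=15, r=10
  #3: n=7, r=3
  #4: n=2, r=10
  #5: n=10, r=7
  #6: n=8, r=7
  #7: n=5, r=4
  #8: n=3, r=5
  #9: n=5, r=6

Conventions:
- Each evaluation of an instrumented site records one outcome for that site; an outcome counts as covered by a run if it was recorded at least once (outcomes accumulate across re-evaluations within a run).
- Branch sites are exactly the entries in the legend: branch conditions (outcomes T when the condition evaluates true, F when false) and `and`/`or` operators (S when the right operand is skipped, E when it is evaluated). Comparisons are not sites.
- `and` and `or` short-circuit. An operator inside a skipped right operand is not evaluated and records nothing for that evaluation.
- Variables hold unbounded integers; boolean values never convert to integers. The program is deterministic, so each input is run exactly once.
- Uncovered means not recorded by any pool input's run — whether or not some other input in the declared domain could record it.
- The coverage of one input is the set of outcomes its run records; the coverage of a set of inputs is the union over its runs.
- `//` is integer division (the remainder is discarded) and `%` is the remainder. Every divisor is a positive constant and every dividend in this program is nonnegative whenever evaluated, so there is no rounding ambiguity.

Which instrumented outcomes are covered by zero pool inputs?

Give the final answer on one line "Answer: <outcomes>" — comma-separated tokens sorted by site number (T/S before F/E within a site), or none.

input #1, n=9, r=4: outcomes B1=F, B2=E, B3=E, B4=T
input #2, n=15, r=10: outcomes B1=F, B2=S, B4=F
input #3, n=7, r=3: outcomes B1=F, B2=E, B3=E, B4=T
input #4, n=2, r=10: outcomes B1=F, B2=S, B4=F
input #5, n=10, r=7: outcomes B1=F, B2=S, B4=T
input #6, n=8, r=7: outcomes B1=F, B2=S, B4=T
input #7, n=5, r=4: outcomes B1=F, B2=E, B3=E, B4=T
input #8, n=3, r=5: outcomes B1=F, B2=E, B3=E, B4=T
input #9, n=5, r=6: outcomes B1=F, B2=E, B3=E, B4=T
union over the pool: B1=F, B2=S, B2=E, B3=E, B4=T, B4=F
uncovered (2 of 8): B1=T, B3=S

Answer: B1=T, B3=S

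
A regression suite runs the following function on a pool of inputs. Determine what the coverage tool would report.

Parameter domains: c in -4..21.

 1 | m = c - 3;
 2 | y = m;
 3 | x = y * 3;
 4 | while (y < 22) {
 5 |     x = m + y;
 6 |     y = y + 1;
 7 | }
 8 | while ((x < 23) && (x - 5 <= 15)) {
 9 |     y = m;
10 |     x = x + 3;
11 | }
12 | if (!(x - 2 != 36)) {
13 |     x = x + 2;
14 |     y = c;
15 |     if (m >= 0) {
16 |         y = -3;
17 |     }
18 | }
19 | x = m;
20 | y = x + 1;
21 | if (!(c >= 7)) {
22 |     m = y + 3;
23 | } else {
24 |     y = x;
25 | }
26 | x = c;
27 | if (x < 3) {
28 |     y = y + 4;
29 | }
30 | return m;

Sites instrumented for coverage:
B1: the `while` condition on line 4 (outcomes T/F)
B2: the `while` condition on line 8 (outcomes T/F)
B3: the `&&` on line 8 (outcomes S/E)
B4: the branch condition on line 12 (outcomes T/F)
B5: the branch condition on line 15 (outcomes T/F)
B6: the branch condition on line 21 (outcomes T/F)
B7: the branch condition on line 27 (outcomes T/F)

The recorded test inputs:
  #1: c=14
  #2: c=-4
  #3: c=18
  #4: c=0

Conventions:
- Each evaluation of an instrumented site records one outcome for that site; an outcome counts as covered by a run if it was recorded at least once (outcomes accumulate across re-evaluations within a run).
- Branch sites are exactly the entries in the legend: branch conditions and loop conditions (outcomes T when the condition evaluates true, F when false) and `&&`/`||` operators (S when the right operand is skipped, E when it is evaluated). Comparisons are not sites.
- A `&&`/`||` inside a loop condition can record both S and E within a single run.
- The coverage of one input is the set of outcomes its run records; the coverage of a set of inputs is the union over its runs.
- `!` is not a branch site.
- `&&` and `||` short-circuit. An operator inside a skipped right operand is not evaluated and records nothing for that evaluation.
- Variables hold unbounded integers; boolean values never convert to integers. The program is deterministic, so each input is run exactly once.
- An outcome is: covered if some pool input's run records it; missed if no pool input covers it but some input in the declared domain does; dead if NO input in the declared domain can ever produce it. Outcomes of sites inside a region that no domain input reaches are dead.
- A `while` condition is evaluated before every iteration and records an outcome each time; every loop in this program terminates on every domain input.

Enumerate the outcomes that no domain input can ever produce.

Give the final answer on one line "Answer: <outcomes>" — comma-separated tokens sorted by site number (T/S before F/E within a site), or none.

checking every outcome against all 26 domain inputs:
  B5=F: zero occurrences over every domain input -> dead
  reachable outcomes have witnesses, e.g. B1=T (e.g. c=-4), B1=F (e.g. c=-4), B2=T (e.g. c=-4), B2=F (e.g. c=-4)

Answer: B5=F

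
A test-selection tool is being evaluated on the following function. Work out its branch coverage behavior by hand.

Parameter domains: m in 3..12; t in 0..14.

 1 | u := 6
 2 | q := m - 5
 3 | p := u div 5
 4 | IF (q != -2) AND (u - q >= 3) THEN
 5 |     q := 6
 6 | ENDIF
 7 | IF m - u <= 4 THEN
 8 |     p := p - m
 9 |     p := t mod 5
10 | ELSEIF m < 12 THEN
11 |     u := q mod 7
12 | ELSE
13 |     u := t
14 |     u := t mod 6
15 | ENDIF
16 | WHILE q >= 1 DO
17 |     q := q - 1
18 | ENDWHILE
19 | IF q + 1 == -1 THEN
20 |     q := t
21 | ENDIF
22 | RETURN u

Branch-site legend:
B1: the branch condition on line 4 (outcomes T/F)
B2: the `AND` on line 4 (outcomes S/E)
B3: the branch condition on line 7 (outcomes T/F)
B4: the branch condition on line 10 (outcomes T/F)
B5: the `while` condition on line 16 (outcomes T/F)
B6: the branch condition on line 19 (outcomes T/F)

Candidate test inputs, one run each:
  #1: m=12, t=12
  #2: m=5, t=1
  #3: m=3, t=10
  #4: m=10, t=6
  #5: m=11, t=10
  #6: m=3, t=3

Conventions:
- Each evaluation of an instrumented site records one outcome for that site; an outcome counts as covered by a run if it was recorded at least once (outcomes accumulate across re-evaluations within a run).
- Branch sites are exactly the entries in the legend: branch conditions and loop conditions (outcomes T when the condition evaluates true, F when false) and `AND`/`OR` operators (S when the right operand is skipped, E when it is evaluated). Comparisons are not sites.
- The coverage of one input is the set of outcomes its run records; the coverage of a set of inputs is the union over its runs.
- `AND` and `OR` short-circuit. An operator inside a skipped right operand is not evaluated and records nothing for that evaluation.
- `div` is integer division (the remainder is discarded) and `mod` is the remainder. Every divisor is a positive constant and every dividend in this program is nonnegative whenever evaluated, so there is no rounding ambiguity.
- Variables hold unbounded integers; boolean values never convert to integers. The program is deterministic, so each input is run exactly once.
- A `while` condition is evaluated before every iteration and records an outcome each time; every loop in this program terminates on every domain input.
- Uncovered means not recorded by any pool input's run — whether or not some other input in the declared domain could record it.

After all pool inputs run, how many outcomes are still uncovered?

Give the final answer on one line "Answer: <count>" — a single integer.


input #1, m=12, t=12: outcomes B1=F, B2=E, B3=F, B4=F, B5=T, B5=F, B6=F
input #2, m=5, t=1: outcomes B1=T, B2=E, B3=T, B5=T, B5=F, B6=F
input #3, m=3, t=10: outcomes B1=F, B2=S, B3=T, B5=F, B6=T
input #4, m=10, t=6: outcomes B1=F, B2=E, B3=T, B5=T, B5=F, B6=F
input #5, m=11, t=10: outcomes B1=F, B2=E, B3=F, B4=T, B5=T, B5=F, B6=F
input #6, m=3, t=3: outcomes B1=F, B2=S, B3=T, B5=F, B6=T
union over the pool: B1=T, B1=F, B2=S, B2=E, B3=T, B3=F, B4=T, B4=F, B5=T, B5=F, B6=T, B6=F
uncovered (0 of 12): none
Answer: 0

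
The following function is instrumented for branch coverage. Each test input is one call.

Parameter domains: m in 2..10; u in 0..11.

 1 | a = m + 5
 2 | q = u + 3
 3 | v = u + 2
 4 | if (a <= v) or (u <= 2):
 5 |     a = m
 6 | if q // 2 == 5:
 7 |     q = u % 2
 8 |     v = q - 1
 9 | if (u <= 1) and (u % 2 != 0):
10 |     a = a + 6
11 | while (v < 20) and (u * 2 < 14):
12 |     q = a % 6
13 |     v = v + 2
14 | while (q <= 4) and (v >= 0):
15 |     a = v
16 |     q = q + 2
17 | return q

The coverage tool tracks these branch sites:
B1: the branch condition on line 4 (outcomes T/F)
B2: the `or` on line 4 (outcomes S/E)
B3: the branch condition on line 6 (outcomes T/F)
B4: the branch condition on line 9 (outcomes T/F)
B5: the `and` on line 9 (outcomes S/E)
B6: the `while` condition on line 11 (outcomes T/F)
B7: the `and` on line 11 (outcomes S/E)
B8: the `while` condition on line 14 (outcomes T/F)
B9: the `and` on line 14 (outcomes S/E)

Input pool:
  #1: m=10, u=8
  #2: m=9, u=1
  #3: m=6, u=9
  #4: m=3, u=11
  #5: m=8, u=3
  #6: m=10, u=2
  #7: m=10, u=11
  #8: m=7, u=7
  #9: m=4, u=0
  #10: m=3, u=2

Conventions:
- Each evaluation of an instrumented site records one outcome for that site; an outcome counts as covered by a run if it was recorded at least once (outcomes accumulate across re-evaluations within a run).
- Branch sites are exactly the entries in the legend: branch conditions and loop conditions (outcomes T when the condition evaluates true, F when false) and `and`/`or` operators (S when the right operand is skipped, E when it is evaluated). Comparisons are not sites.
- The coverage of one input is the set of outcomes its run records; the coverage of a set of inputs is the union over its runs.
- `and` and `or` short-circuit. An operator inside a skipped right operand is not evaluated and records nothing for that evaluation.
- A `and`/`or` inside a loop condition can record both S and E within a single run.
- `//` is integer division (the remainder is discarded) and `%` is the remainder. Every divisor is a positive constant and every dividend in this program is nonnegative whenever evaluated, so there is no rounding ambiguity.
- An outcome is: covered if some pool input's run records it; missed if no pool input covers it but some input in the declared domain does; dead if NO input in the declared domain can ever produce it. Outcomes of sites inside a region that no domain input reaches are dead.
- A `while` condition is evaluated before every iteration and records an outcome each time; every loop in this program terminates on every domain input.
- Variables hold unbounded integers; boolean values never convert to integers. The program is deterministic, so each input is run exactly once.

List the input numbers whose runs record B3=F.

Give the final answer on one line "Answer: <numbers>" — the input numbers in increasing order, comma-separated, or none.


input #1 (m=10, u=8): misses B3=F
input #2 (m=9, u=1): covers B3=F
input #3 (m=6, u=9): covers B3=F
input #4 (m=3, u=11): covers B3=F
input #5 (m=8, u=3): covers B3=F
input #6 (m=10, u=2): covers B3=F
input #7 (m=10, u=11): covers B3=F
input #8 (m=7, u=7): misses B3=F
input #9 (m=4, u=0): covers B3=F
input #10 (m=3, u=2): covers B3=F
Answer: 2, 3, 4, 5, 6, 7, 9, 10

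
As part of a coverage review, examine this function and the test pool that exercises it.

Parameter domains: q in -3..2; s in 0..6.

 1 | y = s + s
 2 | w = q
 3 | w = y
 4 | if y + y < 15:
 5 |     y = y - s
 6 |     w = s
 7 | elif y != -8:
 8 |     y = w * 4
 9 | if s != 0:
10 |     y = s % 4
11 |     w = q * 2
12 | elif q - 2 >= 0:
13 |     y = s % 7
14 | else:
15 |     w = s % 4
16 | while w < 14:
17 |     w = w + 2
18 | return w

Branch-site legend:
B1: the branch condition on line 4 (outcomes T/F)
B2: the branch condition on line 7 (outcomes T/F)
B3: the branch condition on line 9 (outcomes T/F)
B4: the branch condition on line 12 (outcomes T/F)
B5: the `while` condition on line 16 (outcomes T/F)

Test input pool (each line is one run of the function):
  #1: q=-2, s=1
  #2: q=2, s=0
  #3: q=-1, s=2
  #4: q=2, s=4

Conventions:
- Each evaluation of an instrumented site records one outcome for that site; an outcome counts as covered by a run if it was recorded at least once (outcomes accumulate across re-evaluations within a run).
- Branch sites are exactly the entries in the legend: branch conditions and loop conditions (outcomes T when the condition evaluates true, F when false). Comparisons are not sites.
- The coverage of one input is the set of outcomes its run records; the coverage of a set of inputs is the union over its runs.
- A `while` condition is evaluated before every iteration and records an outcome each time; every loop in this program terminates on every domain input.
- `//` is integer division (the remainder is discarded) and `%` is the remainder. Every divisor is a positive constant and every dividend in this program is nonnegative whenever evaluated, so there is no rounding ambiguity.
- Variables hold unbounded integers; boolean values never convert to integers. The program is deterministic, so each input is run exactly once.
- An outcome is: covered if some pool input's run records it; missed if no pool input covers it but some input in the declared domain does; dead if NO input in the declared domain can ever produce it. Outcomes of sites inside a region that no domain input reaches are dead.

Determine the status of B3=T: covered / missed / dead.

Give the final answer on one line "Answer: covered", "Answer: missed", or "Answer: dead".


B3=T is recorded by pool input(s) 1, 3, 4 -> covered
Answer: covered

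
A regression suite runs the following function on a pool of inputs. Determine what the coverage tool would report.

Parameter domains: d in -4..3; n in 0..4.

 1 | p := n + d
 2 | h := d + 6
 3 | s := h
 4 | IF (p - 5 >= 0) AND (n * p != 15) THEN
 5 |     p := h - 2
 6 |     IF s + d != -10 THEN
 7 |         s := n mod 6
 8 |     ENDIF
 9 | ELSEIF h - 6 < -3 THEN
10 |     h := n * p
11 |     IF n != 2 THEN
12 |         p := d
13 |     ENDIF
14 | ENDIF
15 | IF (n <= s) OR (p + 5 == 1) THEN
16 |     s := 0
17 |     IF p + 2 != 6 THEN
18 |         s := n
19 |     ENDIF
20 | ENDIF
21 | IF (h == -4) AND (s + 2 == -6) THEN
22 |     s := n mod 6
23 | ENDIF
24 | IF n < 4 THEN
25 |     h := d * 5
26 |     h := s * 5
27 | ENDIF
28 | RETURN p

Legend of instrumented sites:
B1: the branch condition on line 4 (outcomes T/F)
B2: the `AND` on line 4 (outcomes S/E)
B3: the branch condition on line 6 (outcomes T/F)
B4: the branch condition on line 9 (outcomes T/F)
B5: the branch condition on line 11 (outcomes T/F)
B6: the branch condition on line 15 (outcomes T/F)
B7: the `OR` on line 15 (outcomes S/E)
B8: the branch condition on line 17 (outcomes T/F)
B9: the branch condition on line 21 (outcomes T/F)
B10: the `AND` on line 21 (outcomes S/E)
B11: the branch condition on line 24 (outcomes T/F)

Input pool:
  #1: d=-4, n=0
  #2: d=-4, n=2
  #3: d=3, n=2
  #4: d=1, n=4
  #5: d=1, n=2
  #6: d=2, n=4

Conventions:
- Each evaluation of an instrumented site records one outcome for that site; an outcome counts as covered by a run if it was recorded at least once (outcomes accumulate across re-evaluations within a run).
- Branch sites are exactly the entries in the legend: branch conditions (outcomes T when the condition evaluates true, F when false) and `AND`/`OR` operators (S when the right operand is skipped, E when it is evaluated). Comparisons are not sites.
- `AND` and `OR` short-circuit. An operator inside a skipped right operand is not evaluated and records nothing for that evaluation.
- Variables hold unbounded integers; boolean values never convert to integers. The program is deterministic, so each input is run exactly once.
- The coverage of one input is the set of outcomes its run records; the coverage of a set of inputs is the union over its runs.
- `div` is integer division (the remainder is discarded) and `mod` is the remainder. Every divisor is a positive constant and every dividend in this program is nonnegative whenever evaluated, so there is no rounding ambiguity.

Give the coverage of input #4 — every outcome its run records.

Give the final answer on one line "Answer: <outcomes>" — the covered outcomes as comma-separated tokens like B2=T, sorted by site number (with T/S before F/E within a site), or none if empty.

Event log for input #4 (d=1, n=4):
  B2->E, B1->T, B3->T, B7->S, B6->T, B8->T, B10->S, B9->F, B11->F
as a set, this run covers: B1=T, B2=E, B3=T, B6=T, B7=S, B8=T, B9=F, B10=S, B11=F

Answer: B1=T, B2=E, B3=T, B6=T, B7=S, B8=T, B9=F, B10=S, B11=F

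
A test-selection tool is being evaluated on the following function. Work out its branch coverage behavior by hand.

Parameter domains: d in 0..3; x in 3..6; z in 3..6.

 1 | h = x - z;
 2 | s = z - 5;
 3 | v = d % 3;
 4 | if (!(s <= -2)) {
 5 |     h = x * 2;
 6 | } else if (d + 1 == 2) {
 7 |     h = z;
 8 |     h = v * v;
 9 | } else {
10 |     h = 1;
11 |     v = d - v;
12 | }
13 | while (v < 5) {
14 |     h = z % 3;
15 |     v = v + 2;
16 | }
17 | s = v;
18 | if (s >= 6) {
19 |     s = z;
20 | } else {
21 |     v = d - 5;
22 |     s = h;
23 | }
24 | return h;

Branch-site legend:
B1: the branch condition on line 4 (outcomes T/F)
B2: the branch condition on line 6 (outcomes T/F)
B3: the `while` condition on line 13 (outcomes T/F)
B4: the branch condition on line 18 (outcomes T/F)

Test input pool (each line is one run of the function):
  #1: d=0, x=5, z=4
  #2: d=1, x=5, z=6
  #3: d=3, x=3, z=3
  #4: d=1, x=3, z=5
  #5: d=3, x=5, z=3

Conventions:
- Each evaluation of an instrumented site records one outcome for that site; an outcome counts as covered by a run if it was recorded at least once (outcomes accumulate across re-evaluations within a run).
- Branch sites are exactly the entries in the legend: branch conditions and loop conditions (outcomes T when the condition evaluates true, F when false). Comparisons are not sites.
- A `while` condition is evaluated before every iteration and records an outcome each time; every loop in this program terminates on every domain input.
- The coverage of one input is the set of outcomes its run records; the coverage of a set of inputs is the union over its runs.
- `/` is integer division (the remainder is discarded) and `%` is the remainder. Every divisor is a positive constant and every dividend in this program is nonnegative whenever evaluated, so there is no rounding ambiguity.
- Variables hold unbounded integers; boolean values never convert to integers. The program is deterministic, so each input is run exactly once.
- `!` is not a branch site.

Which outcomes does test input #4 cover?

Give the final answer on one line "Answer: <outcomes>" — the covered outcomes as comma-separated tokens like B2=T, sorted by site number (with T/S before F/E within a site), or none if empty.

Simulating input #4 (d=1, x=3, z=5) step by step:
  B1->T, B3->T, B3->T, B3->F, B4->F
as a set, this run covers: B1=T, B3=T, B3=F, B4=F

Answer: B1=T, B3=T, B3=F, B4=F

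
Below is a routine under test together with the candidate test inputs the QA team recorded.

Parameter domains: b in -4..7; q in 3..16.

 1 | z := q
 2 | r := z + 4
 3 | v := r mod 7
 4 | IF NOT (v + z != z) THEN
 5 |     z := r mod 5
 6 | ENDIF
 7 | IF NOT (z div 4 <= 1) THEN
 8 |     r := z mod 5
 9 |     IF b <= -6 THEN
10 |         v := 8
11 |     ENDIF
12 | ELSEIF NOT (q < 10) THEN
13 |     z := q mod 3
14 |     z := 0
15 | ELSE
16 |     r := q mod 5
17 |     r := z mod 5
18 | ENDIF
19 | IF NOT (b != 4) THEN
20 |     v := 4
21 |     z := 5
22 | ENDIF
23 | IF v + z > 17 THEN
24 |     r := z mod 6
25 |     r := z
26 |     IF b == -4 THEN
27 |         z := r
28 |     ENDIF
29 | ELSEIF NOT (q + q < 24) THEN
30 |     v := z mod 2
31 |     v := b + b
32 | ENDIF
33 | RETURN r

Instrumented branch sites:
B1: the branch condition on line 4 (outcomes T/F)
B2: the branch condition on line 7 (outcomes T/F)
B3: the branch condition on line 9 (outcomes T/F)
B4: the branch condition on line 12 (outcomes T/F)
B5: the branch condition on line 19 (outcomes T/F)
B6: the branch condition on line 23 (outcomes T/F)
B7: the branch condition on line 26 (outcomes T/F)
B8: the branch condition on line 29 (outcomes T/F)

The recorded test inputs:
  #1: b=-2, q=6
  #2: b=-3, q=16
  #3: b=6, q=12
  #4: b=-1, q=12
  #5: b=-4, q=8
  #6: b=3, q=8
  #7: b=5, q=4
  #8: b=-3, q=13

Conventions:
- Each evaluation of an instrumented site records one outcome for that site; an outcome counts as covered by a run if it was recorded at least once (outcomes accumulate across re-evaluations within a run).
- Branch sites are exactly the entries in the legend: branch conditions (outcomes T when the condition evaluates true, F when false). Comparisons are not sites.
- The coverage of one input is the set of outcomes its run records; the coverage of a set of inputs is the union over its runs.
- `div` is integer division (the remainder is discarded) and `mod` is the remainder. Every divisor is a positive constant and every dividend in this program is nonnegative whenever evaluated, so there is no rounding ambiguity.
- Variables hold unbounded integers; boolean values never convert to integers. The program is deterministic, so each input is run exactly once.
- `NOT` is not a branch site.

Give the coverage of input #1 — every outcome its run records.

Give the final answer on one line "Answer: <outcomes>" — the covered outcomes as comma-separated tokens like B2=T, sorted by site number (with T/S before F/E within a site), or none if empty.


Running input #1 (b=-2, q=6), event by event:
  B1->F, B2->F, B4->F, B5->F, B6->F, B8->F
as a set, this run covers: B1=F, B2=F, B4=F, B5=F, B6=F, B8=F
Answer: B1=F, B2=F, B4=F, B5=F, B6=F, B8=F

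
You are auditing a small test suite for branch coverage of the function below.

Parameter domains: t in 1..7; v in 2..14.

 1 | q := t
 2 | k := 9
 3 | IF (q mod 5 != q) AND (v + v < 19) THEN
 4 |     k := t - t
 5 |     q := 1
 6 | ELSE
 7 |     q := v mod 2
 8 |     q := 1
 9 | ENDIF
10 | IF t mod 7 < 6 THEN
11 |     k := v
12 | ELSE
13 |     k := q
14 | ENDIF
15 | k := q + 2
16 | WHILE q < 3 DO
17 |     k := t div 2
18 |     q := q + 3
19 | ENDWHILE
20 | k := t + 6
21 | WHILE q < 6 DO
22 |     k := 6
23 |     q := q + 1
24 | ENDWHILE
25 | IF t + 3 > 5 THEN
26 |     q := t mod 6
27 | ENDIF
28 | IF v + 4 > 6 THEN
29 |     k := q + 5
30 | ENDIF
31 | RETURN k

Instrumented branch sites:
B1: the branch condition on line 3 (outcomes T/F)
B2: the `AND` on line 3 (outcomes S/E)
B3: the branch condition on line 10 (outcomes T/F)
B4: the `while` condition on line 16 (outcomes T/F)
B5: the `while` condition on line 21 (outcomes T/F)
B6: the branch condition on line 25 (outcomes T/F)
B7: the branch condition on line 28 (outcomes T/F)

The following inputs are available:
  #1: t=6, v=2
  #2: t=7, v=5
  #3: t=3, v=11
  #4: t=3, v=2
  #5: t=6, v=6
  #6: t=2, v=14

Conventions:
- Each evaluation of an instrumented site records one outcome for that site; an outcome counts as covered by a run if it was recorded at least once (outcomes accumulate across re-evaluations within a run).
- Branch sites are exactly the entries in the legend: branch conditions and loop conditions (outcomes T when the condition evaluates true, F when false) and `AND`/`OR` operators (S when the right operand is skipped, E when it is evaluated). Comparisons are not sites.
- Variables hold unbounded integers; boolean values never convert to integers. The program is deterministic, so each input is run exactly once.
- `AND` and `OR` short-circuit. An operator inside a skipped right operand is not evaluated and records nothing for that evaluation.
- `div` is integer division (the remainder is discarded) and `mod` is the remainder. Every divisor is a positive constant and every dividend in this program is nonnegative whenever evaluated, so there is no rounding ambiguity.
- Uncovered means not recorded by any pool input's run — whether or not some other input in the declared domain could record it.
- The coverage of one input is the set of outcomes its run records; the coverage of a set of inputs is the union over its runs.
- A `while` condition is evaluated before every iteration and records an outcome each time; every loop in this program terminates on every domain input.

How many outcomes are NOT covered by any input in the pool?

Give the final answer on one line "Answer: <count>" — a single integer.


input #1 (t=6, v=2): events B2->E, B1->T, B3->F, B4->T, B4->F, B5->T, B5->T, B5->F, B6->T, B7->F; covers B1=T, B2=E, B3=F, B4=T, B4=F, B5=T, B5=F, B6=T, B7=F
input #2 (t=7, v=5): events B2->E, B1->T, B3->T, B4->T, B4->F, B5->T, B5->T, B5->F, B6->T, B7->T; covers B1=T, B2=E, B3=T, B4=T, B4=F, B5=T, B5=F, B6=T, B7=T
input #3 (t=3, v=11): events B2->S, B1->F, B3->T, B4->T, B4->F, B5->T, B5->T, B5->F, B6->T, B7->T; covers B1=F, B2=S, B3=T, B4=T, B4=F, B5=T, B5=F, B6=T, B7=T
input #4 (t=3, v=2): events B2->S, B1->F, B3->T, B4->T, B4->F, B5->T, B5->T, B5->F, B6->T, B7->F; covers B1=F, B2=S, B3=T, B4=T, B4=F, B5=T, B5=F, B6=T, B7=F
input #5 (t=6, v=6): events B2->E, B1->T, B3->F, B4->T, B4->F, B5->T, B5->T, B5->F, B6->T, B7->T; covers B1=T, B2=E, B3=F, B4=T, B4=F, B5=T, B5=F, B6=T, B7=T
input #6 (t=2, v=14): events B2->S, B1->F, B3->T, B4->T, B4->F, B5->T, B5->T, B5->F, B6->F, B7->T; covers B1=F, B2=S, B3=T, B4=T, B4=F, B5=T, B5=F, B6=F, B7=T
union over the pool: B1=T, B1=F, B2=S, B2=E, B3=T, B3=F, B4=T, B4=F, B5=T, B5=F, B6=T, B6=F, B7=T, B7=F
uncovered (0 of 14): none
Answer: 0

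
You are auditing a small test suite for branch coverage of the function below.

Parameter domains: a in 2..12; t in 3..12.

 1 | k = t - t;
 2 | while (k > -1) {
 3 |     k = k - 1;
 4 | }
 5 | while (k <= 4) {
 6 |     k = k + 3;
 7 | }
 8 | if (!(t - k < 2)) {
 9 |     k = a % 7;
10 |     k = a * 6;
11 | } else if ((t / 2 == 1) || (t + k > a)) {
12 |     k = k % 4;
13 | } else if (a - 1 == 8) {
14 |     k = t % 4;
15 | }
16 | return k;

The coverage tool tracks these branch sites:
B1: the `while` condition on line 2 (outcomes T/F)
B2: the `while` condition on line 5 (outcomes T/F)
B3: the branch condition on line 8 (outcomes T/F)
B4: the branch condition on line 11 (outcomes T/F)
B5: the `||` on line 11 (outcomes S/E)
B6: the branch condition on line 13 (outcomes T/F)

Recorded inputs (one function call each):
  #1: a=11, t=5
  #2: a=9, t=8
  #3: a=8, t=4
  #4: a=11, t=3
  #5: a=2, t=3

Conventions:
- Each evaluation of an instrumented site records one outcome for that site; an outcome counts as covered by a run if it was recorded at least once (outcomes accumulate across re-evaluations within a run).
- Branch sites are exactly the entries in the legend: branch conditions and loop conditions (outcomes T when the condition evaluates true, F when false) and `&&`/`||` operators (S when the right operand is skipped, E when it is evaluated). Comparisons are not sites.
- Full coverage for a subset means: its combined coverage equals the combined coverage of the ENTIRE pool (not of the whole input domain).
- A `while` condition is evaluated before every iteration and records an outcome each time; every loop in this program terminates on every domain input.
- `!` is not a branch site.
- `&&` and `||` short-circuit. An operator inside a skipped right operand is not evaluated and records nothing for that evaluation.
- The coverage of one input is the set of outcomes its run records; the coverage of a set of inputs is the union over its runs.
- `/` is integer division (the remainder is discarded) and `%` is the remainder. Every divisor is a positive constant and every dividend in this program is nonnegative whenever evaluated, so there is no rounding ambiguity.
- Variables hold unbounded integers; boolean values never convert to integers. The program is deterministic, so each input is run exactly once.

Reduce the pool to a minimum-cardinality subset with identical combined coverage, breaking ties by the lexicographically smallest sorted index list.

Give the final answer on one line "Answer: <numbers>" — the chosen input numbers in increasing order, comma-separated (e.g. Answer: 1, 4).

test 1 (a=11, t=5) hits B1=T, B1=F, B2=T, B2=F, B3=F, B4=F, B5=E, B6=F
test 2 (a=9, t=8) hits B1=T, B1=F, B2=T, B2=F, B3=T
test 3 (a=8, t=4) hits B1=T, B1=F, B2=T, B2=F, B3=F, B4=T, B5=E
test 4 (a=11, t=3) hits B1=T, B1=F, B2=T, B2=F, B3=F, B4=T, B5=S
test 5 (a=2, t=3) hits B1=T, B1=F, B2=T, B2=F, B3=F, B4=T, B5=S
union over all inputs: B1=T, B1=F, B2=T, B2=F, B3=T, B3=F, B4=T, B4=F, B5=S, B5=E, B6=F (11 outcomes)
no size-1 subset reaches all 11 outcomes (best union: 8/11)
no size-2 subset reaches all 11 outcomes (best union: 10/11)
the canonical winner is {1, 2, 4}: size 3, full 11-outcome coverage, earliest index list among size-3 covers

Answer: 1, 2, 4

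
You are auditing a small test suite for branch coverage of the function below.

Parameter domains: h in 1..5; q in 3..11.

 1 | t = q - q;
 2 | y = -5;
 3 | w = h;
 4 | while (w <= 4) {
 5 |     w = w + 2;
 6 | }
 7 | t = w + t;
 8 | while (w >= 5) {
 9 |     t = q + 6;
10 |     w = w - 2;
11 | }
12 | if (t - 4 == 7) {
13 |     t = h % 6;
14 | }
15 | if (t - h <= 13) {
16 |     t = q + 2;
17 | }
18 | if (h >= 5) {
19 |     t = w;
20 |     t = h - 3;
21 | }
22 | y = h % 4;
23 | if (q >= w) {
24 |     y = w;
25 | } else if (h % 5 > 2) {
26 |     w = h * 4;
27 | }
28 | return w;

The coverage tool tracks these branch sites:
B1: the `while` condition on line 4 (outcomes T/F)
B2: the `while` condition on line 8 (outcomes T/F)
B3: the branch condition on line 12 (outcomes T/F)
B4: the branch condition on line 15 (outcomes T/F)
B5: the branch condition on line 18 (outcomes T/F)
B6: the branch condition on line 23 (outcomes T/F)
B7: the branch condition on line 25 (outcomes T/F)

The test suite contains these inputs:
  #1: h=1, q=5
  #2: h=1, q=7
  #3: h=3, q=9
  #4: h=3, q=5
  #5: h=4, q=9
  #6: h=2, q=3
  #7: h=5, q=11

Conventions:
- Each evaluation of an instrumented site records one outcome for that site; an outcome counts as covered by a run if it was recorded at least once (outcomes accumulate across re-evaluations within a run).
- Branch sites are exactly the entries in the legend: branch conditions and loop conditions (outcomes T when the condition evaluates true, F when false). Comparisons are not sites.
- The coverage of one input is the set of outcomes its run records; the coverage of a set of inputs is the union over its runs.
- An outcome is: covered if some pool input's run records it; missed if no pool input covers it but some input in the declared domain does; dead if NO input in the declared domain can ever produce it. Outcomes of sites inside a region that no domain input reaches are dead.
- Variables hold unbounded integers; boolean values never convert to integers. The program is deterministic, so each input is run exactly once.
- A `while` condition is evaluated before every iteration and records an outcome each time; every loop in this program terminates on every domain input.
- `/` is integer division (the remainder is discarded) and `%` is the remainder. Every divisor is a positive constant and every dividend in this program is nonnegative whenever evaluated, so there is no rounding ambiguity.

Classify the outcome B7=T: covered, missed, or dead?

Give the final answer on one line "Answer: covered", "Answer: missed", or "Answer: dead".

no pool input records B7=T
but domain input (h=4, q=3) does record it -> reachable, so missed

Answer: missed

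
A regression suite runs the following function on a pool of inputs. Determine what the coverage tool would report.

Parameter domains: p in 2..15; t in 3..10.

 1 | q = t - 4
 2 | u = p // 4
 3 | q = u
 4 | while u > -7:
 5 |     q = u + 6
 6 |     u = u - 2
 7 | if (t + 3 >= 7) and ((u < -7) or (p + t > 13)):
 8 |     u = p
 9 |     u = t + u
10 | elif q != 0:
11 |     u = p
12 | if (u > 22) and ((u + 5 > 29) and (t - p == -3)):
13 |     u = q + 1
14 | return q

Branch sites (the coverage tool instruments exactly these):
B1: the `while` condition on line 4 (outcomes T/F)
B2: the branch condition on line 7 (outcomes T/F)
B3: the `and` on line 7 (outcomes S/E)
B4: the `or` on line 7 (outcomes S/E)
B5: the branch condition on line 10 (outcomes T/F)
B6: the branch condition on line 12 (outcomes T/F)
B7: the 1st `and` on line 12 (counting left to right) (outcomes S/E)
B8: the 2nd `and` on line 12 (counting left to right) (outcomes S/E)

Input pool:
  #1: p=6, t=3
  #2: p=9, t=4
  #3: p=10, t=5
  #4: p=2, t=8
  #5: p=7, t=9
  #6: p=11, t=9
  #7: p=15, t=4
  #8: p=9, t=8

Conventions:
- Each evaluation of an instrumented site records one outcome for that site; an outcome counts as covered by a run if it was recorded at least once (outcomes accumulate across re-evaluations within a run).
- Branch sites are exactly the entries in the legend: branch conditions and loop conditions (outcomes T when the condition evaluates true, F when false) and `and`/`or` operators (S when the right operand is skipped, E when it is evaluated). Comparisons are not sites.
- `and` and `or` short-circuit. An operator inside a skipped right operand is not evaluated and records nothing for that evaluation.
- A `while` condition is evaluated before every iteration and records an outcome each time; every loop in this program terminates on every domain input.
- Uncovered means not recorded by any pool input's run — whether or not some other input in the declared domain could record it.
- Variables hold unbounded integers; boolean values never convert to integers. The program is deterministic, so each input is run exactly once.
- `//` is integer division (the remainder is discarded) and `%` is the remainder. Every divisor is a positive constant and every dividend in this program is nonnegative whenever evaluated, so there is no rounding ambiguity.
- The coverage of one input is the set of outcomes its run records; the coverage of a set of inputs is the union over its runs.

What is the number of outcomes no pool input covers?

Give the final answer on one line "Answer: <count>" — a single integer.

test 1 (p=6, t=3) hits B1=T, B1=F, B2=F, B3=S, B5=T, B6=F, B7=S
test 2 (p=9, t=4) hits B1=T, B1=F, B2=T, B3=E, B4=S, B6=F, B7=S
test 3 (p=10, t=5) hits B1=T, B1=F, B2=T, B3=E, B4=S, B6=F, B7=S
test 4 (p=2, t=8) hits B1=T, B1=F, B2=T, B3=E, B4=S, B6=F, B7=S
test 5 (p=7, t=9) hits B1=T, B1=F, B2=T, B3=E, B4=E, B6=F, B7=S
test 6 (p=11, t=9) hits B1=T, B1=F, B2=T, B3=E, B4=S, B6=F, B7=S
test 7 (p=15, t=4) hits B1=T, B1=F, B2=T, B3=E, B4=E, B6=F, B7=S
test 8 (p=9, t=8) hits B1=T, B1=F, B2=T, B3=E, B4=S, B6=F, B7=S
union over the pool: B1=T, B1=F, B2=T, B2=F, B3=S, B3=E, B4=S, B4=E, B5=T, B6=F, B7=S
uncovered (5 of 16): B5=F, B6=T, B7=E, B8=S, B8=E

Answer: 5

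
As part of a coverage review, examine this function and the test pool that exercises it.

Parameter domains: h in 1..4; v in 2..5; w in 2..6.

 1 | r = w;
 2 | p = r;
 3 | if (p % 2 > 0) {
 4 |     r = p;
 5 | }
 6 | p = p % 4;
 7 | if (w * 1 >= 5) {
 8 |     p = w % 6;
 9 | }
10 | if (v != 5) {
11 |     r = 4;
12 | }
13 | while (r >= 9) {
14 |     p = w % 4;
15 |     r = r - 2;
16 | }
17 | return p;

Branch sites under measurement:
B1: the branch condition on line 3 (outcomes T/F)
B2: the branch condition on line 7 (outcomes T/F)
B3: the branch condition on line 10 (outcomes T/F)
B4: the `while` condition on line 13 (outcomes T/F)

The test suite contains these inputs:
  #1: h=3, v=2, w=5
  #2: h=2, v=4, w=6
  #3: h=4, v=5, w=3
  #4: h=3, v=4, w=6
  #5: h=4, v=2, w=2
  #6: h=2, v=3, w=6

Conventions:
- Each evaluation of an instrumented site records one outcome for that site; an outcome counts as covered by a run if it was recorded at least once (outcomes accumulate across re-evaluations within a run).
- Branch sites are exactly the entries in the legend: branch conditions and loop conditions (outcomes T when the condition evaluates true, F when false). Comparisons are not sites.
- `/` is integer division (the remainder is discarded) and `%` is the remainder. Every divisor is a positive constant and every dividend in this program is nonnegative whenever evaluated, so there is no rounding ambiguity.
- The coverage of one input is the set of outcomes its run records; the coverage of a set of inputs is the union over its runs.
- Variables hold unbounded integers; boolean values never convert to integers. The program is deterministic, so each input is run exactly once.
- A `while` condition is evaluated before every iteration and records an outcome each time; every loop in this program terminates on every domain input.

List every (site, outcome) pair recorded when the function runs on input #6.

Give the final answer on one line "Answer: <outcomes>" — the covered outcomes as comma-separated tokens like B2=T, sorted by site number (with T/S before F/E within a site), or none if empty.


Event log for input #6 (h=2, v=3, w=6):
  B1->F, B2->T, B3->T, B4->F
distinct outcomes covered: B1=F, B2=T, B3=T, B4=F
Answer: B1=F, B2=T, B3=T, B4=F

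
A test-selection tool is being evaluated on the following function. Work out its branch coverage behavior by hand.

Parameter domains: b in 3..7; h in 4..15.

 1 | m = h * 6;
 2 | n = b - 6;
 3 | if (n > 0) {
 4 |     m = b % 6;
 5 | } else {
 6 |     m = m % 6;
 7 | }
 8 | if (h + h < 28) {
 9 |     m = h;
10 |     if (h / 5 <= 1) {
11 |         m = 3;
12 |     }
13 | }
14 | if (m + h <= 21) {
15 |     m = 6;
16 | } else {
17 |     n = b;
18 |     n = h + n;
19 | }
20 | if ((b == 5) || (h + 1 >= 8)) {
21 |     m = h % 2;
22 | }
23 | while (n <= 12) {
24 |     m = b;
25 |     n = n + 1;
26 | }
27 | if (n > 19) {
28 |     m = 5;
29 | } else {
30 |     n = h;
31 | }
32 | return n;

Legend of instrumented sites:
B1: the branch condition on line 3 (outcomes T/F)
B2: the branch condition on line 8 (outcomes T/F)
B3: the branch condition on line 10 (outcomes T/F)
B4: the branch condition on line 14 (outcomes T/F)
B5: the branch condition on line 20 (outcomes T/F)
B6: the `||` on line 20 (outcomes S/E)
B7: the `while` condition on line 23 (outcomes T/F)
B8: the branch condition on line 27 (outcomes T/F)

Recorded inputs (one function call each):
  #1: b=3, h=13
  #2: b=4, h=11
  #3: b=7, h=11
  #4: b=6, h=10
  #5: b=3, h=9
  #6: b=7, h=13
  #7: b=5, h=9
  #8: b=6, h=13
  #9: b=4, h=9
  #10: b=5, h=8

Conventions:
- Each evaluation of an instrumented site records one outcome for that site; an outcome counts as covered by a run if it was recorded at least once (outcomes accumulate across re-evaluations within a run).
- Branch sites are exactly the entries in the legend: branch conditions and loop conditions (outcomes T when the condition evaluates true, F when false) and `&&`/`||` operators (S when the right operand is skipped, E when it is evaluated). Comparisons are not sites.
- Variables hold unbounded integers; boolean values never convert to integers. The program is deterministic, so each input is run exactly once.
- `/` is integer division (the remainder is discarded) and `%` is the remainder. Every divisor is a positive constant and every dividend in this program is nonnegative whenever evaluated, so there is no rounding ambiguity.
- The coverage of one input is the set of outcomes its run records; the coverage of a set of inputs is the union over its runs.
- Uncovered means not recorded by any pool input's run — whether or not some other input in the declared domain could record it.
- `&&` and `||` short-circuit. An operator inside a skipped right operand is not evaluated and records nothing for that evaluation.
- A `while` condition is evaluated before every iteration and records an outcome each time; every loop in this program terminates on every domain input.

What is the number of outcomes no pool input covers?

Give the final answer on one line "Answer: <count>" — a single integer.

input #1 (b=3, h=13): covers B1=F, B2=T, B3=F, B4=F, B5=T, B6=E, B7=F, B8=F
input #2 (b=4, h=11): covers B1=F, B2=T, B3=F, B4=F, B5=T, B6=E, B7=F, B8=F
input #3 (b=7, h=11): covers B1=T, B2=T, B3=F, B4=F, B5=T, B6=E, B7=F, B8=F
input #4 (b=6, h=10): covers B1=F, B2=T, B3=F, B4=T, B5=T, B6=E, B7=T, B7=F, B8=F
input #5 (b=3, h=9): covers B1=F, B2=T, B3=T, B4=T, B5=T, B6=E, B7=T, B7=F, B8=F
input #6 (b=7, h=13): covers B1=T, B2=T, B3=F, B4=F, B5=T, B6=E, B7=F, B8=T
input #7 (b=5, h=9): covers B1=F, B2=T, B3=T, B4=T, B5=T, B6=S, B7=T, B7=F, B8=F
input #8 (b=6, h=13): covers B1=F, B2=T, B3=F, B4=F, B5=T, B6=E, B7=F, B8=F
input #9 (b=4, h=9): covers B1=F, B2=T, B3=T, B4=T, B5=T, B6=E, B7=T, B7=F, B8=F
input #10 (b=5, h=8): covers B1=F, B2=T, B3=T, B4=T, B5=T, B6=S, B7=T, B7=F, B8=F
union over the pool: B1=T, B1=F, B2=T, B3=T, B3=F, B4=T, B4=F, B5=T, B6=S, B6=E, B7=T, B7=F, B8=T, B8=F
uncovered (2 of 16): B2=F, B5=F

Answer: 2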